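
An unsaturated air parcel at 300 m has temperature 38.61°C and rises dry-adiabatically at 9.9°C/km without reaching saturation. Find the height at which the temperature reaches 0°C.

Height above start = (38.61 − 0) / 9.9 = 3.9 km
Altitude = 300 m + 3900 m = 4200 m

4200 m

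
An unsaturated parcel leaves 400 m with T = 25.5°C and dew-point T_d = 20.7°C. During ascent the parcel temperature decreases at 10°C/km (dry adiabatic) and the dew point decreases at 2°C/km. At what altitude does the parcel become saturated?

T and T_d converge at 10 − 2 = 8°C per km
Height above start = (25.5 − 20.7) / 8 = 0.6 km
LCL altitude = 400 m + 600 m = 1000 m

1000 m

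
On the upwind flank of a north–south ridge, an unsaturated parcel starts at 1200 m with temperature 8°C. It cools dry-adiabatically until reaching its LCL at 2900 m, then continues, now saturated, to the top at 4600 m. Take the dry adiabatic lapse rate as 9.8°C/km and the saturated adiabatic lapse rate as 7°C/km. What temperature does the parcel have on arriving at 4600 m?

-20.56°C

1200 → 2900 m (dry, 9.8°C/km): ΔT = -9.8 × 1.7 = -16.66°C → T = -8.66°C
2900 → 4600 m (saturated, 7°C/km): ΔT = -7 × 1.7 = -11.9°C → T = -20.56°C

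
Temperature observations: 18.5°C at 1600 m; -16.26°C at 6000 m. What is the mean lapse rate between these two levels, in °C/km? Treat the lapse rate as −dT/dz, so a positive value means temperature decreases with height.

7.9°C/km

Γ = −ΔT/Δz = (18.5 − (-16.26)) / (6000 − 1600) m
  = 34.76°C / 4.4 km = 7.9°C/km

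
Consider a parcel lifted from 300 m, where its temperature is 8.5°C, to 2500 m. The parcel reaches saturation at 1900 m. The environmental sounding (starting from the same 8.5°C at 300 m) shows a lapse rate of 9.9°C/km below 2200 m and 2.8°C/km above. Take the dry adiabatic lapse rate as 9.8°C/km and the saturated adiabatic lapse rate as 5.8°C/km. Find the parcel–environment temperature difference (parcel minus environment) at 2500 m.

Parcel:
  300–1900 m, dry: Δz = 1.6 km ⇒ ΔT = -15.68°C; T = -7.18°C
  1900–2500 m, saturated: Δz = 0.6 km ⇒ ΔT = -3.48°C; T = -10.66°C
Environment:
  300–2200 m, environment, lower layer: Δz = 1.9 km ⇒ ΔT = -18.81°C; T = -10.31°C
  2200–2500 m, environment, upper layer: Δz = 0.3 km ⇒ ΔT = -0.84°C; T = -11.15°C
T_parcel − T_env = -10.66 − (-11.15) = +0.49°C

+0.49°C (parcel warmer than environment)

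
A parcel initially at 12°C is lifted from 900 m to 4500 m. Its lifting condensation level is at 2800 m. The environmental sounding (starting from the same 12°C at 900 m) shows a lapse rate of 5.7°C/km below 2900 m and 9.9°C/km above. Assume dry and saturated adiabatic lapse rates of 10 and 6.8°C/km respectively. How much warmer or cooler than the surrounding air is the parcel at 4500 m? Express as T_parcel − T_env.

-3.32°C (parcel cooler than environment)

Parcel:
  900 → 2800 m (dry, 10°C/km): ΔT = -10 × 1.9 = -19°C → T = -7°C
  2800 → 4500 m (saturated, 6.8°C/km): ΔT = -6.8 × 1.7 = -11.56°C → T = -18.56°C
Environment:
  900 → 2900 m (environment, lower layer, 5.7°C/km): ΔT = -5.7 × 2 = -11.4°C → T = 0.6°C
  2900 → 4500 m (environment, upper layer, 9.9°C/km): ΔT = -9.9 × 1.6 = -15.84°C → T = -15.24°C
T_parcel − T_env = -18.56 − (-15.24) = -3.32°C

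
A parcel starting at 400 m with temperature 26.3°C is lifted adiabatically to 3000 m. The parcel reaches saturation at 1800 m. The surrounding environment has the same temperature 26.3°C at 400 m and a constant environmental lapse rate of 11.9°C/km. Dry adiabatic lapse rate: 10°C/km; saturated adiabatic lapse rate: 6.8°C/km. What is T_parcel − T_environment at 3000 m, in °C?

+8.78°C (parcel warmer than environment)

Parcel:
  Dry to 1800 m: -10 × 1.4 km = -14°C, so T = 12.3°C.
  Saturated to 3000 m: -6.8 × 1.2 km = -8.16°C, so T = 4.14°C.
Environment:
  Environment to 3000 m: -11.9 × 2.6 km = -30.94°C, so T = -4.64°C.
T_parcel − T_env = 4.14 − (-4.64) = +8.78°C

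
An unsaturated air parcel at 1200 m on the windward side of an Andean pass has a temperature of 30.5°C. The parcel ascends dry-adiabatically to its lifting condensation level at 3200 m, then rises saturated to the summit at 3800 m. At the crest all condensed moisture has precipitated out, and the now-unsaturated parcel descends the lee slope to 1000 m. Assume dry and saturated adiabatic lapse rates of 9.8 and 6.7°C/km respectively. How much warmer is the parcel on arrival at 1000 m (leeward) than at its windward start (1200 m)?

1200 → 3200 m (dry, 9.8°C/km): ΔT = -9.8 × 2 = -19.6°C → T = 10.9°C
3200 → 3800 m (saturated, 6.7°C/km): ΔT = -6.7 × 0.6 = -4.02°C → T = 6.88°C
3800 → 1000 m (dry descent, 9.8°C/km): ΔT = +9.8 × 2.8 = +27.44°C → T = 34.32°C
Net change vs windward start: 34.32 − 30.5 = +3.82°C

+3.82°C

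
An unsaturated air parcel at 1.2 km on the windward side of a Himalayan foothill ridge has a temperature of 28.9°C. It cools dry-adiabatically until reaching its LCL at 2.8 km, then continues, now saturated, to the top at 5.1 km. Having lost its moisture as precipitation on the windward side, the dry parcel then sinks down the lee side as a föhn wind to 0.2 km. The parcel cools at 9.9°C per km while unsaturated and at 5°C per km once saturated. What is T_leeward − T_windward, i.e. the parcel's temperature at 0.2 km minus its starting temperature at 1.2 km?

+21.17°C

From 1200 m to 2800 m (dry): cools by 9.9 × 1.6 = 15.84°C, giving 13.06°C.
From 2800 m to 5100 m (saturated): cools by 5 × 2.3 = 11.5°C, giving 1.56°C.
From 5100 m to 200 m (dry descent): warms by 9.9 × 4.9 = 48.51°C, giving 50.07°C.
Net change vs windward start: 50.07 − 28.9 = +21.17°C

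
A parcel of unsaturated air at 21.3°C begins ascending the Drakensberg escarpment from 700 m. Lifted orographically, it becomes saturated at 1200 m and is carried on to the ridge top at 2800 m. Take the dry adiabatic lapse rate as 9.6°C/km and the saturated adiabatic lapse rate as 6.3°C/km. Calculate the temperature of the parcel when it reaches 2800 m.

6.42°C

700 → 1200 m (dry, 9.6°C/km): ΔT = -9.6 × 0.5 = -4.8°C → T = 16.5°C
1200 → 2800 m (saturated, 6.3°C/km): ΔT = -6.3 × 1.6 = -10.08°C → T = 6.42°C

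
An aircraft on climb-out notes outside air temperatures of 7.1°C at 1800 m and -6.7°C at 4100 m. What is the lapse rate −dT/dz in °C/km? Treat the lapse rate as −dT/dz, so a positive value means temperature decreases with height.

6°C/km

Γ = −ΔT/Δz = (7.1 − (-6.7)) / (4100 − 1800) m
  = 13.8°C / 2.3 km = 6°C/km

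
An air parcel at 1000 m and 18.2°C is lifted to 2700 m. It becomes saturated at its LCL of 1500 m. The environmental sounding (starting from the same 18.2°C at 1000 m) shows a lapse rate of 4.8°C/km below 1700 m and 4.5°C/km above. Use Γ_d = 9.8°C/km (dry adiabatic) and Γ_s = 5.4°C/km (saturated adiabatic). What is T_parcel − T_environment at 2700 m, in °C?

Parcel:
  Dry to 1500 m: -9.8 × 0.5 km = -4.9°C, so T = 13.3°C.
  Saturated to 2700 m: -5.4 × 1.2 km = -6.48°C, so T = 6.82°C.
Environment:
  Environment, lower layer to 1700 m: -4.8 × 0.7 km = -3.36°C, so T = 14.84°C.
  Environment, upper layer to 2700 m: -4.5 × 1 km = -4.5°C, so T = 10.34°C.
T_parcel − T_env = 6.82 − 10.34 = -3.52°C

-3.52°C (parcel cooler than environment)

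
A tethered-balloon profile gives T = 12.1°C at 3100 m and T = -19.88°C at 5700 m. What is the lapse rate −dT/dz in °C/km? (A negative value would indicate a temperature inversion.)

Γ = −ΔT/Δz = (12.1 − (-19.88)) / (5700 − 3100) m
  = 31.98°C / 2.6 km = 12.3°C/km

12.3°C/km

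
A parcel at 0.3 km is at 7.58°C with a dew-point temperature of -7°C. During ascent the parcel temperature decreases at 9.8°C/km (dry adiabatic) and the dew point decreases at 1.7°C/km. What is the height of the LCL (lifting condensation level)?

T and T_d converge at 9.8 − 1.7 = 8.1°C per km
Height above start = (7.58 − (-7)) / 8.1 = 1.8 km
LCL altitude = 300 m + 1800 m = 2100 m

2.1 km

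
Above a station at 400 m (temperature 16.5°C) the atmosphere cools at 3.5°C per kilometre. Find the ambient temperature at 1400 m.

Environmental to 1400 m: -3.5 × 1 km = -3.5°C, so T = 13°C.

13°C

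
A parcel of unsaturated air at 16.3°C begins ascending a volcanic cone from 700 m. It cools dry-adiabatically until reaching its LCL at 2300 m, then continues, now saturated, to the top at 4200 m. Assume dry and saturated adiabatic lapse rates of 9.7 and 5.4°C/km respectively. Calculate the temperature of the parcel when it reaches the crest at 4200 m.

-9.48°C

Dry to 2300 m: -9.7 × 1.6 km = -15.52°C, so T = 0.78°C.
Saturated to 4200 m: -5.4 × 1.9 km = -10.26°C, so T = -9.48°C.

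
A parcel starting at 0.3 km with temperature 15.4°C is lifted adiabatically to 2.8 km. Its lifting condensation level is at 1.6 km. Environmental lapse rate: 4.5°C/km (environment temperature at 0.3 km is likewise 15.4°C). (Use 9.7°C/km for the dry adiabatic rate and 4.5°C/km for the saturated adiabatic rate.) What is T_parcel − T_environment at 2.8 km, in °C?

Parcel:
  300 → 1600 m (dry, 9.7°C/km): ΔT = -9.7 × 1.3 = -12.61°C → T = 2.79°C
  1600 → 2800 m (saturated, 4.5°C/km): ΔT = -4.5 × 1.2 = -5.4°C → T = -2.61°C
Environment:
  300 → 2800 m (environment, 4.5°C/km): ΔT = -4.5 × 2.5 = -11.25°C → T = 4.15°C
T_parcel − T_env = -2.61 − 4.15 = -6.76°C

-6.76°C (parcel cooler than environment)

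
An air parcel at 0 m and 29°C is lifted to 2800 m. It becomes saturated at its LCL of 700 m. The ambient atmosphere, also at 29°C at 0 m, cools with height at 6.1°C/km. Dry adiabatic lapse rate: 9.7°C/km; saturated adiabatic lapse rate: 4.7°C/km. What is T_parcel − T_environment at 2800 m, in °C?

Parcel:
  0 → 700 m (dry, 9.7°C/km): ΔT = -9.7 × 0.7 = -6.79°C → T = 22.21°C
  700 → 2800 m (saturated, 4.7°C/km): ΔT = -4.7 × 2.1 = -9.87°C → T = 12.34°C
Environment:
  0 → 2800 m (environment, 6.1°C/km): ΔT = -6.1 × 2.8 = -17.08°C → T = 11.92°C
T_parcel − T_env = 12.34 − 11.92 = +0.42°C

+0.42°C (parcel warmer than environment)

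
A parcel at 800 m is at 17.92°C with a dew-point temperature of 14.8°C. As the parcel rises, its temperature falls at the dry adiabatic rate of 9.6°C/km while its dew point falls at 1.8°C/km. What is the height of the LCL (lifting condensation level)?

T and T_d converge at 9.6 − 1.8 = 7.8°C per km
Height above start = (17.92 − 14.8) / 7.8 = 0.4 km
LCL altitude = 800 m + 400 m = 1200 m

1200 m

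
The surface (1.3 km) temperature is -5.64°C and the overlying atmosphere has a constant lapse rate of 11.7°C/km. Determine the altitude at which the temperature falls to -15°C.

2.1 km

Height above start = (-5.64 − (-15)) / 11.7 = 0.8 km
Altitude = 1300 m + 800 m = 2100 m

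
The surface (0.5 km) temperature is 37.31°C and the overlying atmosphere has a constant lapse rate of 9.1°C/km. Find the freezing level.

4.6 km

Height above start = (37.31 − 0) / 9.1 = 4.1 km
Altitude = 500 m + 4100 m = 4600 m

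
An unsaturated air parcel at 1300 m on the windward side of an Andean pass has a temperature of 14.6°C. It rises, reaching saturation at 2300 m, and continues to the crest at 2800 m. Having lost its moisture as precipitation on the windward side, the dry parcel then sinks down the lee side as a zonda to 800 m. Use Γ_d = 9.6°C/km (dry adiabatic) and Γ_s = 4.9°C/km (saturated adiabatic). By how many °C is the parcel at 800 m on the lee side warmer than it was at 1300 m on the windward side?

+7.15°C

1300–2300 m, dry: Δz = 1 km ⇒ ΔT = -9.6°C; T = 5°C
2300–2800 m, saturated: Δz = 0.5 km ⇒ ΔT = -2.45°C; T = 2.55°C
2800–800 m, dry descent: Δz = 2 km ⇒ ΔT = +19.2°C; T = 21.75°C
Net change vs windward start: 21.75 − 14.6 = +7.15°C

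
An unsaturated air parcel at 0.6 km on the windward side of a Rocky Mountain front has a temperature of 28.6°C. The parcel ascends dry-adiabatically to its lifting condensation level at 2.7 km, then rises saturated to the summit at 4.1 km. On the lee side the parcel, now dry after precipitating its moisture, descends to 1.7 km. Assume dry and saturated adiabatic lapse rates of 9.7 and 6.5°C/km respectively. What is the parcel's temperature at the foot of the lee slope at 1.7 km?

22.41°C

From 600 m to 2700 m (dry): cools by 9.7 × 2.1 = 20.37°C, giving 8.23°C.
From 2700 m to 4100 m (saturated): cools by 6.5 × 1.4 = 9.1°C, giving -0.87°C.
From 4100 m to 1700 m (dry descent): warms by 9.7 × 2.4 = 23.28°C, giving 22.41°C.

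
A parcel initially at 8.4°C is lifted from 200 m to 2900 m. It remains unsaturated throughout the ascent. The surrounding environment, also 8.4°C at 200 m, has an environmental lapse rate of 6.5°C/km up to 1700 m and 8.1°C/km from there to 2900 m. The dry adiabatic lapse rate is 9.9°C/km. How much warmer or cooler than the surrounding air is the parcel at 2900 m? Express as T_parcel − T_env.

Parcel:
  200 → 2900 m (dry, 9.9°C/km): ΔT = -9.9 × 2.7 = -26.73°C → T = -18.33°C
Environment:
  200 → 1700 m (environment, lower layer, 6.5°C/km): ΔT = -6.5 × 1.5 = -9.75°C → T = -1.35°C
  1700 → 2900 m (environment, upper layer, 8.1°C/km): ΔT = -8.1 × 1.2 = -9.72°C → T = -11.07°C
T_parcel − T_env = -18.33 − (-11.07) = -7.26°C

-7.26°C (parcel cooler than environment)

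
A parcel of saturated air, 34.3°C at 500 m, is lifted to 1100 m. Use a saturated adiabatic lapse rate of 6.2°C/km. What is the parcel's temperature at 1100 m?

Saturated adiabatic to 1100 m: -6.2 × 0.6 km = -3.72°C, so T = 30.58°C.

30.58°C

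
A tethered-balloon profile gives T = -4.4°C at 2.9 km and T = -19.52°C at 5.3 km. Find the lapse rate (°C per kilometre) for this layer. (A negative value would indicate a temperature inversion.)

Γ = −ΔT/Δz = (-4.4 − (-19.52)) / (5300 − 2900) m
  = 15.12°C / 2.4 km = 6.3°C/km

6.3°C/km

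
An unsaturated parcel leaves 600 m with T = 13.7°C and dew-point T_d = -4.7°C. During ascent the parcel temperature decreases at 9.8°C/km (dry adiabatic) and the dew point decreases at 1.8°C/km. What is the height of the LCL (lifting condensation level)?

2900 m

T and T_d converge at 9.8 − 1.8 = 8°C per km
Height above start = (13.7 − (-4.7)) / 8 = 2.3 km
LCL altitude = 600 m + 2300 m = 2900 m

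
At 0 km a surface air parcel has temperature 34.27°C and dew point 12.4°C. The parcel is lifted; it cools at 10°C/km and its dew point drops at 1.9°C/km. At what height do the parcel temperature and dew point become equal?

2.7 km

T and T_d converge at 10 − 1.9 = 8.1°C per km
Height above start = (34.27 − 12.4) / 8.1 = 2.7 km
LCL altitude = 0 m + 2700 m = 2700 m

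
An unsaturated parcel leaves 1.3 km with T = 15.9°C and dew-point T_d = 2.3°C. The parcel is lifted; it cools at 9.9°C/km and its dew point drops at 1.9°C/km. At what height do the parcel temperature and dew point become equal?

T and T_d converge at 9.9 − 1.9 = 8°C per km
Height above start = (15.9 − 2.3) / 8 = 1.7 km
LCL altitude = 1300 m + 1700 m = 3000 m

3 km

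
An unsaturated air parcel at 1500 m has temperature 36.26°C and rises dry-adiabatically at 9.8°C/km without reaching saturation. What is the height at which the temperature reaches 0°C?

Height above start = (36.26 − 0) / 9.8 = 3.7 km
Altitude = 1500 m + 3700 m = 5200 m

5200 m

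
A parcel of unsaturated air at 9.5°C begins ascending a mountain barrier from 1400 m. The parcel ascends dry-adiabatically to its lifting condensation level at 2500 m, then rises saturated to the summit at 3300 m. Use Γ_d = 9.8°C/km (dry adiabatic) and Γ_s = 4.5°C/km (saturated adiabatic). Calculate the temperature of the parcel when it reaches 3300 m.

From 1400 m to 2500 m (dry): cools by 9.8 × 1.1 = 10.78°C, giving -1.28°C.
From 2500 m to 3300 m (saturated): cools by 4.5 × 0.8 = 3.6°C, giving -4.88°C.

-4.88°C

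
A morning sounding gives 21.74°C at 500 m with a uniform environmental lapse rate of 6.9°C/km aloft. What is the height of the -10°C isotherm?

5100 m

Height above start = (21.74 − (-10)) / 6.9 = 4.6 km
Altitude = 500 m + 4600 m = 5100 m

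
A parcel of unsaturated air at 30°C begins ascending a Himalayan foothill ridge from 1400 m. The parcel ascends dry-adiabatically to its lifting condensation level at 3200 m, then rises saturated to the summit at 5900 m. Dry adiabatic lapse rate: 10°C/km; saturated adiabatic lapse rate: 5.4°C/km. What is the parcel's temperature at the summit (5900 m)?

Dry to 3200 m: -10 × 1.8 km = -18°C, so T = 12°C.
Saturated to 5900 m: -5.4 × 2.7 km = -14.58°C, so T = -2.58°C.

-2.58°C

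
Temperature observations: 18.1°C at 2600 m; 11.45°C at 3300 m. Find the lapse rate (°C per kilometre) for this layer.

9.5°C/km

Γ = −ΔT/Δz = (18.1 − 11.45) / (3300 − 2600) m
  = 6.65°C / 0.7 km = 9.5°C/km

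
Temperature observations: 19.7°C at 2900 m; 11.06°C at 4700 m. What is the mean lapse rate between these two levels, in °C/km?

Γ = −ΔT/Δz = (19.7 − 11.06) / (4700 − 2900) m
  = 8.64°C / 1.8 km = 4.8°C/km

4.8°C/km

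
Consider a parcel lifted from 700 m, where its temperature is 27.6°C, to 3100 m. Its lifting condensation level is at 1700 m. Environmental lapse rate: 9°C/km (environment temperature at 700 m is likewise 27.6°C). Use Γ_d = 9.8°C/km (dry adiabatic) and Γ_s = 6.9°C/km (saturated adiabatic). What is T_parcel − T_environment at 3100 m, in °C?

Parcel:
  From 700 m to 1700 m (dry): cools by 9.8 × 1 = 9.8°C, giving 17.8°C.
  From 1700 m to 3100 m (saturated): cools by 6.9 × 1.4 = 9.66°C, giving 8.14°C.
Environment:
  From 700 m to 3100 m (environment): cools by 9 × 2.4 = 21.6°C, giving 6°C.
T_parcel − T_env = 8.14 − 6 = +2.14°C

+2.14°C (parcel warmer than environment)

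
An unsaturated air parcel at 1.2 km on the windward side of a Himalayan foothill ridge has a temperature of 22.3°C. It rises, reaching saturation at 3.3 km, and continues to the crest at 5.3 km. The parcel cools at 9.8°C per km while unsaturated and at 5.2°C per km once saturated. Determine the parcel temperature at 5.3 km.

1200 → 3300 m (dry, 9.8°C/km): ΔT = -9.8 × 2.1 = -20.58°C → T = 1.72°C
3300 → 5300 m (saturated, 5.2°C/km): ΔT = -5.2 × 2 = -10.4°C → T = -8.68°C

-8.68°C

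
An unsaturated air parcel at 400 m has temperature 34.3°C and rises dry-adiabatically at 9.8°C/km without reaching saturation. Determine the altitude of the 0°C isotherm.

Height above start = (34.3 − 0) / 9.8 = 3.5 km
Altitude = 400 m + 3500 m = 3900 m

3900 m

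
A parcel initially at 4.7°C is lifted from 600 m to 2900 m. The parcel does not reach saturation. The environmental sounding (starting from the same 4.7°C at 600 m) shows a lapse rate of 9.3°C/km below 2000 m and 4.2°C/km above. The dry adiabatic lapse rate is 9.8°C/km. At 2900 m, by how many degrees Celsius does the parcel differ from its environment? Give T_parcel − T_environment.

-5.74°C (parcel cooler than environment)

Parcel:
  600–2900 m, dry: Δz = 2.3 km ⇒ ΔT = -22.54°C; T = -17.84°C
Environment:
  600–2000 m, environment, lower layer: Δz = 1.4 km ⇒ ΔT = -13.02°C; T = -8.32°C
  2000–2900 m, environment, upper layer: Δz = 0.9 km ⇒ ΔT = -3.78°C; T = -12.1°C
T_parcel − T_env = -17.84 − (-12.1) = -5.74°C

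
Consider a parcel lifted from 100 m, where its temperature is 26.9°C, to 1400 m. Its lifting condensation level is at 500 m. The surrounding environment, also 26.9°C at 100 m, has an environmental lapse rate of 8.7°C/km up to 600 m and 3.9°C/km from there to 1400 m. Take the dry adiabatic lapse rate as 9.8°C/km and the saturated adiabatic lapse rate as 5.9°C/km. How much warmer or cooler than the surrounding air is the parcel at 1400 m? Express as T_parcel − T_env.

Parcel:
  100–500 m, dry: Δz = 0.4 km ⇒ ΔT = -3.92°C; T = 22.98°C
  500–1400 m, saturated: Δz = 0.9 km ⇒ ΔT = -5.31°C; T = 17.67°C
Environment:
  100–600 m, environment, lower layer: Δz = 0.5 km ⇒ ΔT = -4.35°C; T = 22.55°C
  600–1400 m, environment, upper layer: Δz = 0.8 km ⇒ ΔT = -3.12°C; T = 19.43°C
T_parcel − T_env = 17.67 − 19.43 = -1.76°C

-1.76°C (parcel cooler than environment)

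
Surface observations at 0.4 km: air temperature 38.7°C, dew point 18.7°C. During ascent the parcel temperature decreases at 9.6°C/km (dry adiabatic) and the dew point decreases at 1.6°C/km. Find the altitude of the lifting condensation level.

T and T_d converge at 9.6 − 1.6 = 8°C per km
Height above start = (38.7 − 18.7) / 8 = 2.5 km
LCL altitude = 400 m + 2500 m = 2900 m

2.9 km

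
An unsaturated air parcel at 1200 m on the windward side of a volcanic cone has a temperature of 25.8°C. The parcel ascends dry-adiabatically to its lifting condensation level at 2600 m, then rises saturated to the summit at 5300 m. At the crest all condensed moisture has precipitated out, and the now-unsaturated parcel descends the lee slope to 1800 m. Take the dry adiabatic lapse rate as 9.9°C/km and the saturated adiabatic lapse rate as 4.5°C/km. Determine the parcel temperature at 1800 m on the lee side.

Dry to 2600 m: -9.9 × 1.4 km = -13.86°C, so T = 11.94°C.
Saturated to 5300 m: -4.5 × 2.7 km = -12.15°C, so T = -0.21°C.
Dry descent to 1800 m: +9.9 × 3.5 km = +34.65°C, so T = 34.44°C.

34.44°C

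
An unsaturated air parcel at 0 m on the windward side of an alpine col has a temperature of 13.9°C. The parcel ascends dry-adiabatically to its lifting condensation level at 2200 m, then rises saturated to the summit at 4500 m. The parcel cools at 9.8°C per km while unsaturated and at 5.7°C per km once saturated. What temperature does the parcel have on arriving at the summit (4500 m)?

-20.77°C

0–2200 m, dry: Δz = 2.2 km ⇒ ΔT = -21.56°C; T = -7.66°C
2200–4500 m, saturated: Δz = 2.3 km ⇒ ΔT = -13.11°C; T = -20.77°C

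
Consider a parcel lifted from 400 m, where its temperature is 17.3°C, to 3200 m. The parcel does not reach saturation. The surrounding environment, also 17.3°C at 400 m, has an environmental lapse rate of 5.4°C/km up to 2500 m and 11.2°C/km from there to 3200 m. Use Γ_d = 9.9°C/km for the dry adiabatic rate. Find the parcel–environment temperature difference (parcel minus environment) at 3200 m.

-8.54°C (parcel cooler than environment)

Parcel:
  Dry to 3200 m: -9.9 × 2.8 km = -27.72°C, so T = -10.42°C.
Environment:
  Environment, lower layer to 2500 m: -5.4 × 2.1 km = -11.34°C, so T = 5.96°C.
  Environment, upper layer to 3200 m: -11.2 × 0.7 km = -7.84°C, so T = -1.88°C.
T_parcel − T_env = -10.42 − (-1.88) = -8.54°C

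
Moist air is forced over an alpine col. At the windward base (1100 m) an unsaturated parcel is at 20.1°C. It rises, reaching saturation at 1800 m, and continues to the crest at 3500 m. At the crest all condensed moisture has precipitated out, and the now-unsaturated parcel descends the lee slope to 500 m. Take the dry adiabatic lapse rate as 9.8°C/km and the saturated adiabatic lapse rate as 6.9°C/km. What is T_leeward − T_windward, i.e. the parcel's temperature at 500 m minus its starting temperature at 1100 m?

1100–1800 m, dry: Δz = 0.7 km ⇒ ΔT = -6.86°C; T = 13.24°C
1800–3500 m, saturated: Δz = 1.7 km ⇒ ΔT = -11.73°C; T = 1.51°C
3500–500 m, dry descent: Δz = 3 km ⇒ ΔT = +29.4°C; T = 30.91°C
Net change vs windward start: 30.91 − 20.1 = +10.81°C

+10.81°C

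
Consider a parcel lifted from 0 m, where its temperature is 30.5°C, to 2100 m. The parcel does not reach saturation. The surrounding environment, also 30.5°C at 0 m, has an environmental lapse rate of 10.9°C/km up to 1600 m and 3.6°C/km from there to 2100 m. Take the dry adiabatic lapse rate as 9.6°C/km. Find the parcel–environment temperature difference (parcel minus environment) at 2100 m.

-0.92°C (parcel cooler than environment)

Parcel:
  From 0 m to 2100 m (dry): cools by 9.6 × 2.1 = 20.16°C, giving 10.34°C.
Environment:
  From 0 m to 1600 m (environment, lower layer): cools by 10.9 × 1.6 = 17.44°C, giving 13.06°C.
  From 1600 m to 2100 m (environment, upper layer): cools by 3.6 × 0.5 = 1.8°C, giving 11.26°C.
T_parcel − T_env = 10.34 − 11.26 = -0.92°C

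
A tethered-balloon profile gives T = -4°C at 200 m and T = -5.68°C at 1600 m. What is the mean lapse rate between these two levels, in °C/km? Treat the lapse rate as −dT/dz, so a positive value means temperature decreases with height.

1.2°C/km

Γ = −ΔT/Δz = (-4 − (-5.68)) / (1600 − 200) m
  = 1.68°C / 1.4 km = 1.2°C/km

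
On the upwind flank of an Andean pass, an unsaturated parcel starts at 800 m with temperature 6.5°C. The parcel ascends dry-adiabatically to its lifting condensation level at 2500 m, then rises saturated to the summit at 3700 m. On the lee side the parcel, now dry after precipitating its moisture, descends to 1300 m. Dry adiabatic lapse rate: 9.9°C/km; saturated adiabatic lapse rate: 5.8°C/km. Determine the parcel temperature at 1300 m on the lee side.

6.47°C

From 800 m to 2500 m (dry): cools by 9.9 × 1.7 = 16.83°C, giving -10.33°C.
From 2500 m to 3700 m (saturated): cools by 5.8 × 1.2 = 6.96°C, giving -17.29°C.
From 3700 m to 1300 m (dry descent): warms by 9.9 × 2.4 = 23.76°C, giving 6.47°C.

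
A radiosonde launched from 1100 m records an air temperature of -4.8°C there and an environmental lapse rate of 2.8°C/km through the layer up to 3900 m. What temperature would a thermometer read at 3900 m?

From 1100 m to 3900 m (environmental): cools by 2.8 × 2.8 = 7.84°C, giving -12.64°C.

-12.64°C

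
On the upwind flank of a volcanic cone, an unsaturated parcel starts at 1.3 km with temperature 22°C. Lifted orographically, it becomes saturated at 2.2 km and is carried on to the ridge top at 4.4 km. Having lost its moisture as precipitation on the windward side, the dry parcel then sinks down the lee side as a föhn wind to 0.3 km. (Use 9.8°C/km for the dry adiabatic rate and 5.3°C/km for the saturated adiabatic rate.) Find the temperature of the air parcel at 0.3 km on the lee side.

1300–2200 m, dry: Δz = 0.9 km ⇒ ΔT = -8.82°C; T = 13.18°C
2200–4400 m, saturated: Δz = 2.2 km ⇒ ΔT = -11.66°C; T = 1.52°C
4400–300 m, dry descent: Δz = 4.1 km ⇒ ΔT = +40.18°C; T = 41.7°C

41.7°C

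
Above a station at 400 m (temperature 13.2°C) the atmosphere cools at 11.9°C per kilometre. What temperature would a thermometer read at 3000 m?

Environmental to 3000 m: -11.9 × 2.6 km = -30.94°C, so T = -17.74°C.

-17.74°C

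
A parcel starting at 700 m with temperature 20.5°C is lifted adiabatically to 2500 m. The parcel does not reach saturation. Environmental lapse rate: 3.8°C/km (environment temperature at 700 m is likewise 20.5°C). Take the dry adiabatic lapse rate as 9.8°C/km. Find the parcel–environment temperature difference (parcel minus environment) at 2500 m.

Parcel:
  From 700 m to 2500 m (dry): cools by 9.8 × 1.8 = 17.64°C, giving 2.86°C.
Environment:
  From 700 m to 2500 m (environment): cools by 3.8 × 1.8 = 6.84°C, giving 13.66°C.
T_parcel − T_env = 2.86 − 13.66 = -10.8°C

-10.8°C (parcel cooler than environment)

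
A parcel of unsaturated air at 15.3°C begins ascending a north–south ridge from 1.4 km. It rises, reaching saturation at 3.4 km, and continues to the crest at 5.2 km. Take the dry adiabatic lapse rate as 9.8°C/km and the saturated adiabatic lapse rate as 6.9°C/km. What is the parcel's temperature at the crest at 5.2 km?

Dry to 3400 m: -9.8 × 2 km = -19.6°C, so T = -4.3°C.
Saturated to 5200 m: -6.9 × 1.8 km = -12.42°C, so T = -16.72°C.

-16.72°C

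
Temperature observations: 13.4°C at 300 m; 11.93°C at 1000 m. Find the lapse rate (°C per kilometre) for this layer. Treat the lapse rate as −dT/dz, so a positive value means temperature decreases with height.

Γ = −ΔT/Δz = (13.4 − 11.93) / (1000 − 300) m
  = 1.47°C / 0.7 km = 2.1°C/km

2.1°C/km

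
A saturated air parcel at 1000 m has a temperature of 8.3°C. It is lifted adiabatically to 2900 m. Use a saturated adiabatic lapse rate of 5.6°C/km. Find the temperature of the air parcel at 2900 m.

1000 → 2900 m (saturated adiabatic, 5.6°C/km): ΔT = -5.6 × 1.9 = -10.64°C → T = -2.34°C

-2.34°C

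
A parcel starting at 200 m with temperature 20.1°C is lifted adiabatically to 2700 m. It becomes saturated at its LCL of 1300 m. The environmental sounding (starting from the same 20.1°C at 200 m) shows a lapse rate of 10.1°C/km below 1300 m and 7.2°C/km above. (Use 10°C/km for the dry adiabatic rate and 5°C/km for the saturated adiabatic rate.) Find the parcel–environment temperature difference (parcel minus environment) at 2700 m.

Parcel:
  Dry to 1300 m: -10 × 1.1 km = -11°C, so T = 9.1°C.
  Saturated to 2700 m: -5 × 1.4 km = -7°C, so T = 2.1°C.
Environment:
  Environment, lower layer to 1300 m: -10.1 × 1.1 km = -11.11°C, so T = 8.99°C.
  Environment, upper layer to 2700 m: -7.2 × 1.4 km = -10.08°C, so T = -1.09°C.
T_parcel − T_env = 2.1 − (-1.09) = +3.19°C

+3.19°C (parcel warmer than environment)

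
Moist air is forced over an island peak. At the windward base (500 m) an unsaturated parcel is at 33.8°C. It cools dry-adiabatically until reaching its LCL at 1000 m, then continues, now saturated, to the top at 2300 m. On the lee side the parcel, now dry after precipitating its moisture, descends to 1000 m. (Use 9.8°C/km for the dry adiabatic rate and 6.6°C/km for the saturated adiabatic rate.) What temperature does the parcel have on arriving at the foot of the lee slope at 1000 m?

500–1000 m, dry: Δz = 0.5 km ⇒ ΔT = -4.9°C; T = 28.9°C
1000–2300 m, saturated: Δz = 1.3 km ⇒ ΔT = -8.58°C; T = 20.32°C
2300–1000 m, dry descent: Δz = 1.3 km ⇒ ΔT = +12.74°C; T = 33.06°C

33.06°C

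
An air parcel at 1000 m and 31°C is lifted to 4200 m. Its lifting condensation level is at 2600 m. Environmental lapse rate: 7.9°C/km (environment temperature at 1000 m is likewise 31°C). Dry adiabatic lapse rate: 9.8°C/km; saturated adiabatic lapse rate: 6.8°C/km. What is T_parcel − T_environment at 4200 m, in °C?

Parcel:
  From 1000 m to 2600 m (dry): cools by 9.8 × 1.6 = 15.68°C, giving 15.32°C.
  From 2600 m to 4200 m (saturated): cools by 6.8 × 1.6 = 10.88°C, giving 4.44°C.
Environment:
  From 1000 m to 4200 m (environment): cools by 7.9 × 3.2 = 25.28°C, giving 5.72°C.
T_parcel − T_env = 4.44 − 5.72 = -1.28°C

-1.28°C (parcel cooler than environment)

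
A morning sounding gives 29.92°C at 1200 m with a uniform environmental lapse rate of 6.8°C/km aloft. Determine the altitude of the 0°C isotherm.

5600 m

Height above start = (29.92 − 0) / 6.8 = 4.4 km
Altitude = 1200 m + 4400 m = 5600 m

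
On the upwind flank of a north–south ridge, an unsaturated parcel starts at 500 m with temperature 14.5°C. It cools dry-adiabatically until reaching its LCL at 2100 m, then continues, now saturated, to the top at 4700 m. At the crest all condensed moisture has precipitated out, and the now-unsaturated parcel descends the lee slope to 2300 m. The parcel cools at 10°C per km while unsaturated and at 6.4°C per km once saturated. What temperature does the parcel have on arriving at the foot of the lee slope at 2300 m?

5.86°C

Dry to 2100 m: -10 × 1.6 km = -16°C, so T = -1.5°C.
Saturated to 4700 m: -6.4 × 2.6 km = -16.64°C, so T = -18.14°C.
Dry descent to 2300 m: +10 × 2.4 km = +24°C, so T = 5.86°C.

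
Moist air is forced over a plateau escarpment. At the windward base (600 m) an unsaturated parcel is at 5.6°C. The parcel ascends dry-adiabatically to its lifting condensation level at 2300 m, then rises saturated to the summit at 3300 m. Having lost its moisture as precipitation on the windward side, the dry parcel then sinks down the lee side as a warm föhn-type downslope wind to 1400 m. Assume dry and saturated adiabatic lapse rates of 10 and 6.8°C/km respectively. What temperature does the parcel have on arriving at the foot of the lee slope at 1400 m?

0.8°C

From 600 m to 2300 m (dry): cools by 10 × 1.7 = 17°C, giving -11.4°C.
From 2300 m to 3300 m (saturated): cools by 6.8 × 1 = 6.8°C, giving -18.2°C.
From 3300 m to 1400 m (dry descent): warms by 10 × 1.9 = 19°C, giving 0.8°C.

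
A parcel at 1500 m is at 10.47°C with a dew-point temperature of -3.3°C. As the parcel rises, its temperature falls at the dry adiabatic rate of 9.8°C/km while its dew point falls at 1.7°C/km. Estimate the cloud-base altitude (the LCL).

3200 m

T and T_d converge at 9.8 − 1.7 = 8.1°C per km
Height above start = (10.47 − (-3.3)) / 8.1 = 1.7 km
LCL altitude = 1500 m + 1700 m = 3200 m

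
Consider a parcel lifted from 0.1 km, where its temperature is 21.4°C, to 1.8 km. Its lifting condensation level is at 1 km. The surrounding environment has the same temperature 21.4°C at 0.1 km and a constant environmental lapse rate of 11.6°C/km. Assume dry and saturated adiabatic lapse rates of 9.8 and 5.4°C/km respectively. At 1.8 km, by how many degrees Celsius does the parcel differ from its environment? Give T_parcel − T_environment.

Parcel:
  From 100 m to 1000 m (dry): cools by 9.8 × 0.9 = 8.82°C, giving 12.58°C.
  From 1000 m to 1800 m (saturated): cools by 5.4 × 0.8 = 4.32°C, giving 8.26°C.
Environment:
  From 100 m to 1800 m (environment): cools by 11.6 × 1.7 = 19.72°C, giving 1.68°C.
T_parcel − T_env = 8.26 − 1.68 = +6.58°C

+6.58°C (parcel warmer than environment)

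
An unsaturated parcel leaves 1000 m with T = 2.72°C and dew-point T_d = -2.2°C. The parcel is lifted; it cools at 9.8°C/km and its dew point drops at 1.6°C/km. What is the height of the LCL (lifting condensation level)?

T and T_d converge at 9.8 − 1.6 = 8.2°C per km
Height above start = (2.72 − (-2.2)) / 8.2 = 0.6 km
LCL altitude = 1000 m + 600 m = 1600 m

1600 m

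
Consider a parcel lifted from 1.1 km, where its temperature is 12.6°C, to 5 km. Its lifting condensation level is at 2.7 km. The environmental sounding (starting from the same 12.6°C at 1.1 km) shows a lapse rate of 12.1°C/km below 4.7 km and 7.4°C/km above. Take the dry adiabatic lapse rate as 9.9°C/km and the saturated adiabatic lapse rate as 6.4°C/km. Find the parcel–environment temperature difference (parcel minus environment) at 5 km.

+15.22°C (parcel warmer than environment)

Parcel:
  1100–2700 m, dry: Δz = 1.6 km ⇒ ΔT = -15.84°C; T = -3.24°C
  2700–5000 m, saturated: Δz = 2.3 km ⇒ ΔT = -14.72°C; T = -17.96°C
Environment:
  1100–4700 m, environment, lower layer: Δz = 3.6 km ⇒ ΔT = -43.56°C; T = -30.96°C
  4700–5000 m, environment, upper layer: Δz = 0.3 km ⇒ ΔT = -2.22°C; T = -33.18°C
T_parcel − T_env = -17.96 − (-33.18) = +15.22°C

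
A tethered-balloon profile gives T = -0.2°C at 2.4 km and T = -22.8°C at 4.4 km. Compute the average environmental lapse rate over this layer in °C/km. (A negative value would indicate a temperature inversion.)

11.3°C/km

Γ = −ΔT/Δz = (-0.2 − (-22.8)) / (4400 − 2400) m
  = 22.6°C / 2 km = 11.3°C/km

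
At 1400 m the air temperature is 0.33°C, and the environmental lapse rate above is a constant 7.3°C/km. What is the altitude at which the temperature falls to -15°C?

Height above start = (0.33 − (-15)) / 7.3 = 2.1 km
Altitude = 1400 m + 2100 m = 3500 m

3500 m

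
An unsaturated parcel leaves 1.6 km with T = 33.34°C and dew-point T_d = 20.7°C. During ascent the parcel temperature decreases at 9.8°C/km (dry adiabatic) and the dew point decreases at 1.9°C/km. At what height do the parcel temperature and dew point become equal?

T and T_d converge at 9.8 − 1.9 = 7.9°C per km
Height above start = (33.34 − 20.7) / 7.9 = 1.6 km
LCL altitude = 1600 m + 1600 m = 3200 m

3.2 km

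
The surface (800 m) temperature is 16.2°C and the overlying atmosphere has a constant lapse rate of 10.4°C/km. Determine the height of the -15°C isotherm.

Height above start = (16.2 − (-15)) / 10.4 = 3 km
Altitude = 800 m + 3000 m = 3800 m

3800 m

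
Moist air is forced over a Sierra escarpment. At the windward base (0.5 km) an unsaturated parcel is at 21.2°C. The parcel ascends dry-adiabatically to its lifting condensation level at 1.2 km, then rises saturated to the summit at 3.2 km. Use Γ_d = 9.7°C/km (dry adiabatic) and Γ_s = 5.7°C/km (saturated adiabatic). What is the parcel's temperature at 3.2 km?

3.01°C

500 → 1200 m (dry, 9.7°C/km): ΔT = -9.7 × 0.7 = -6.79°C → T = 14.41°C
1200 → 3200 m (saturated, 5.7°C/km): ΔT = -5.7 × 2 = -11.4°C → T = 3.01°C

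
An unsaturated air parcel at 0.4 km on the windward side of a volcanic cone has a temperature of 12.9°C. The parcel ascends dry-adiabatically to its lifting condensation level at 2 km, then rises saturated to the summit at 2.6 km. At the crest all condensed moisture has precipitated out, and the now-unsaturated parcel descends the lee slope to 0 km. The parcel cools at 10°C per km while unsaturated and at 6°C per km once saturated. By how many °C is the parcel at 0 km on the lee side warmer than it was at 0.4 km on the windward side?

400–2000 m, dry: Δz = 1.6 km ⇒ ΔT = -16°C; T = -3.1°C
2000–2600 m, saturated: Δz = 0.6 km ⇒ ΔT = -3.6°C; T = -6.7°C
2600–0 m, dry descent: Δz = 2.6 km ⇒ ΔT = +26°C; T = 19.3°C
Net change vs windward start: 19.3 − 12.9 = +6.4°C

+6.4°C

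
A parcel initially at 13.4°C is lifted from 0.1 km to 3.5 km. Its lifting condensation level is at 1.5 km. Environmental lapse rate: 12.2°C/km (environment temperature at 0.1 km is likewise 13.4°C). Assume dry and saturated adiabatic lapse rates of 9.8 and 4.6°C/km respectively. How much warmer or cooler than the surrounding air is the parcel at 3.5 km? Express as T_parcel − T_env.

+18.56°C (parcel warmer than environment)

Parcel:
  Dry to 1500 m: -9.8 × 1.4 km = -13.72°C, so T = -0.32°C.
  Saturated to 3500 m: -4.6 × 2 km = -9.2°C, so T = -9.52°C.
Environment:
  Environment to 3500 m: -12.2 × 3.4 km = -41.48°C, so T = -28.08°C.
T_parcel − T_env = -9.52 − (-28.08) = +18.56°C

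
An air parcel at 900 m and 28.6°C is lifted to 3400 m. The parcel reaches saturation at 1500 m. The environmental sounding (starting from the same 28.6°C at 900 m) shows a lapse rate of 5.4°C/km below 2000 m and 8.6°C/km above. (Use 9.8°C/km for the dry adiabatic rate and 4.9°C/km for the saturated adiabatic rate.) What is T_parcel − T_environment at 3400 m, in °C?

Parcel:
  900 → 1500 m (dry, 9.8°C/km): ΔT = -9.8 × 0.6 = -5.88°C → T = 22.72°C
  1500 → 3400 m (saturated, 4.9°C/km): ΔT = -4.9 × 1.9 = -9.31°C → T = 13.41°C
Environment:
  900 → 2000 m (environment, lower layer, 5.4°C/km): ΔT = -5.4 × 1.1 = -5.94°C → T = 22.66°C
  2000 → 3400 m (environment, upper layer, 8.6°C/km): ΔT = -8.6 × 1.4 = -12.04°C → T = 10.62°C
T_parcel − T_env = 13.41 − 10.62 = +2.79°C

+2.79°C (parcel warmer than environment)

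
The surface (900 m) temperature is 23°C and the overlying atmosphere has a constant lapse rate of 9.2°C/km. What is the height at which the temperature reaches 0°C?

3400 m

Height above start = (23 − 0) / 9.2 = 2.5 km
Altitude = 900 m + 2500 m = 3400 m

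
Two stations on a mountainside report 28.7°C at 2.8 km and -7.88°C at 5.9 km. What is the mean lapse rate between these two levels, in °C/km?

11.8°C/km

Γ = −ΔT/Δz = (28.7 − (-7.88)) / (5900 − 2800) m
  = 36.58°C / 3.1 km = 11.8°C/km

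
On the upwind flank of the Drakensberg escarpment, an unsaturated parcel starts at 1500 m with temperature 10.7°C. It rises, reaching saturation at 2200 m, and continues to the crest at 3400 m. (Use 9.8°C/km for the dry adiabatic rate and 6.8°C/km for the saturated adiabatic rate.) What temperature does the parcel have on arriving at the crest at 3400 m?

1500–2200 m, dry: Δz = 0.7 km ⇒ ΔT = -6.86°C; T = 3.84°C
2200–3400 m, saturated: Δz = 1.2 km ⇒ ΔT = -8.16°C; T = -4.32°C

-4.32°C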